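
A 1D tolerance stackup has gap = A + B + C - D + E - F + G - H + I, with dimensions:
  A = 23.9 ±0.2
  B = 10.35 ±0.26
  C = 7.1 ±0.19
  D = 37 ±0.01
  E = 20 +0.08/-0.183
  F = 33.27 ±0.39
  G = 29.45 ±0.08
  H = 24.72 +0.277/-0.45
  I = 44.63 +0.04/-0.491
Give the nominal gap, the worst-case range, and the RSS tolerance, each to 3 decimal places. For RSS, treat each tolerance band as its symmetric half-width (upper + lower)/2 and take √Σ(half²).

nominal=40.440 wc=[38.359,42.140] rss=0.723

Stack each dimension's contribution:
  +A: nom +23.900 → Σnom=23.900; wc +0.200/-0.200 → slack +0.200/-0.200; half-tol=0.200, Σhalf²=0.040000
  +B: nom +10.350 → Σnom=34.250; wc +0.260/-0.260 → slack +0.460/-0.460; half-tol=0.260, Σhalf²=0.107600
  +C: nom +7.100 → Σnom=41.350; wc +0.190/-0.190 → slack +0.650/-0.650; half-tol=0.190, Σhalf²=0.143700
  -D: nom -37.000 → Σnom=4.350; wc +0.010/-0.010 → slack +0.660/-0.660; half-tol=0.010, Σhalf²=0.143800
  +E: nom +20.000 → Σnom=24.350; wc +0.080/-0.183 → slack +0.740/-0.843; half-tol=0.132, Σhalf²=0.161092
  -F: nom -33.270 → Σnom=-8.920; wc +0.390/-0.390 → slack +1.130/-1.233; half-tol=0.390, Σhalf²=0.313192
  +G: nom +29.450 → Σnom=20.530; wc +0.080/-0.080 → slack +1.210/-1.313; half-tol=0.080, Σhalf²=0.319592
  -H: nom -24.720 → Σnom=-4.190; wc +0.450/-0.277 → slack +1.660/-1.590; half-tol=0.364, Σhalf²=0.451725
  +I: nom +44.630 → Σnom=40.440; wc +0.040/-0.491 → slack +1.700/-2.081; half-tol=0.266, Σhalf²=0.522215
Nominal = 40.440. Worst-case = [40.440 - 2.081, 40.440 + 1.700] = [38.359, 42.140]. RSS = √0.522215 = 0.723.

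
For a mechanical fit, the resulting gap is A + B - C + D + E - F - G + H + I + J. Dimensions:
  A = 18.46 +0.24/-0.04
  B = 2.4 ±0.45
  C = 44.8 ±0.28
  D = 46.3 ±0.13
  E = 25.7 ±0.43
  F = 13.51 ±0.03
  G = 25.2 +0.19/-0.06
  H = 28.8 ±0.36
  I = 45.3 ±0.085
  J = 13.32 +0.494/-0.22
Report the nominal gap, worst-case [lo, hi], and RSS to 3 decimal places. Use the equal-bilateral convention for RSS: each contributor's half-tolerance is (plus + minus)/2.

nominal=96.770 wc=[94.555,99.329] rss=0.885

Stack each dimension's contribution:
  +A: nom +18.460 → Σnom=18.460; wc +0.240/-0.040 → slack +0.240/-0.040; half-tol=0.140, Σhalf²=0.019600
  +B: nom +2.400 → Σnom=20.860; wc +0.450/-0.450 → slack +0.690/-0.490; half-tol=0.450, Σhalf²=0.222100
  -C: nom -44.800 → Σnom=-23.940; wc +0.280/-0.280 → slack +0.970/-0.770; half-tol=0.280, Σhalf²=0.300500
  +D: nom +46.300 → Σnom=22.360; wc +0.130/-0.130 → slack +1.100/-0.900; half-tol=0.130, Σhalf²=0.317400
  +E: nom +25.700 → Σnom=48.060; wc +0.430/-0.430 → slack +1.530/-1.330; half-tol=0.430, Σhalf²=0.502300
  -F: nom -13.510 → Σnom=34.550; wc +0.030/-0.030 → slack +1.560/-1.360; half-tol=0.030, Σhalf²=0.503200
  -G: nom -25.200 → Σnom=9.350; wc +0.060/-0.190 → slack +1.620/-1.550; half-tol=0.125, Σhalf²=0.518825
  +H: nom +28.800 → Σnom=38.150; wc +0.360/-0.360 → slack +1.980/-1.910; half-tol=0.360, Σhalf²=0.648425
  +I: nom +45.300 → Σnom=83.450; wc +0.085/-0.085 → slack +2.065/-1.995; half-tol=0.085, Σhalf²=0.655650
  +J: nom +13.320 → Σnom=96.770; wc +0.494/-0.220 → slack +2.559/-2.215; half-tol=0.357, Σhalf²=0.783099
Nominal = 96.770. Worst-case = [96.770 - 2.215, 96.770 + 2.559] = [94.555, 99.329]. RSS = √0.783099 = 0.885.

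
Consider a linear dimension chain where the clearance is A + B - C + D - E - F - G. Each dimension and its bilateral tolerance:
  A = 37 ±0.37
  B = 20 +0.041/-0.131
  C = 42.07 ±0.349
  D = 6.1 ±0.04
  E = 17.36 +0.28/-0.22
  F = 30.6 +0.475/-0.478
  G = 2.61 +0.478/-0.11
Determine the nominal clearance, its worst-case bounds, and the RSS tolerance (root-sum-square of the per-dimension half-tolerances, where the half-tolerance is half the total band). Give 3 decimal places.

nominal=-29.540 wc=[-31.663,-27.932] rss=0.802

Stack each dimension's contribution:
  +A: nom +37.000 → Σnom=37.000; wc +0.370/-0.370 → slack +0.370/-0.370; half-tol=0.370, Σhalf²=0.136900
  +B: nom +20.000 → Σnom=57.000; wc +0.041/-0.131 → slack +0.411/-0.501; half-tol=0.086, Σhalf²=0.144296
  -C: nom -42.070 → Σnom=14.930; wc +0.349/-0.349 → slack +0.760/-0.850; half-tol=0.349, Σhalf²=0.266097
  +D: nom +6.100 → Σnom=21.030; wc +0.040/-0.040 → slack +0.800/-0.890; half-tol=0.040, Σhalf²=0.267697
  -E: nom -17.360 → Σnom=3.670; wc +0.220/-0.280 → slack +1.020/-1.170; half-tol=0.250, Σhalf²=0.330197
  -F: nom -30.600 → Σnom=-26.930; wc +0.478/-0.475 → slack +1.498/-1.645; half-tol=0.476, Σhalf²=0.557249
  -G: nom -2.610 → Σnom=-29.540; wc +0.110/-0.478 → slack +1.608/-2.123; half-tol=0.294, Σhalf²=0.643685
Nominal = -29.540. Worst-case = [-29.540 - 2.123, -29.540 + 1.608] = [-31.663, -27.932]. RSS = √0.643685 = 0.802.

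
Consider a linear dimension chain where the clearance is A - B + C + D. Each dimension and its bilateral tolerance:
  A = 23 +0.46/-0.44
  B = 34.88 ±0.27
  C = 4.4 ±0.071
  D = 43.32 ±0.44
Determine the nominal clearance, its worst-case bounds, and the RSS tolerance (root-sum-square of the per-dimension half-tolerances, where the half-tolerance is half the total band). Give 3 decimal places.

Stack each dimension's contribution:
  +A: nom +23.000 → Σnom=23.000; wc +0.460/-0.440 → slack +0.460/-0.440; half-tol=0.450, Σhalf²=0.202500
  -B: nom -34.880 → Σnom=-11.880; wc +0.270/-0.270 → slack +0.730/-0.710; half-tol=0.270, Σhalf²=0.275400
  +C: nom +4.400 → Σnom=-7.480; wc +0.071/-0.071 → slack +0.801/-0.781; half-tol=0.071, Σhalf²=0.280441
  +D: nom +43.320 → Σnom=35.840; wc +0.440/-0.440 → slack +1.241/-1.221; half-tol=0.440, Σhalf²=0.474041
Nominal = 35.840. Worst-case = [35.840 - 1.221, 35.840 + 1.241] = [34.619, 37.081]. RSS = √0.474041 = 0.689.

nominal=35.840 wc=[34.619,37.081] rss=0.689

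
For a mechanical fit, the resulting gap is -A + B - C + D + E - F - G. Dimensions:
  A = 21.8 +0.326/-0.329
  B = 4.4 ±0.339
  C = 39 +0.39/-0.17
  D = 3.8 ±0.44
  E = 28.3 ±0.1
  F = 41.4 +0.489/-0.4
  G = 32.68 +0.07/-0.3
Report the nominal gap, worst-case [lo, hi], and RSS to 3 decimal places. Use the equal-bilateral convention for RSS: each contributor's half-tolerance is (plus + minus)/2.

Stack each dimension's contribution:
  -A: nom -21.800 → Σnom=-21.800; wc +0.329/-0.326 → slack +0.329/-0.326; half-tol=0.328, Σhalf²=0.107256
  +B: nom +4.400 → Σnom=-17.400; wc +0.339/-0.339 → slack +0.668/-0.665; half-tol=0.339, Σhalf²=0.222177
  -C: nom -39.000 → Σnom=-56.400; wc +0.170/-0.390 → slack +0.838/-1.055; half-tol=0.280, Σhalf²=0.300577
  +D: nom +3.800 → Σnom=-52.600; wc +0.440/-0.440 → slack +1.278/-1.495; half-tol=0.440, Σhalf²=0.494177
  +E: nom +28.300 → Σnom=-24.300; wc +0.100/-0.100 → slack +1.378/-1.595; half-tol=0.100, Σhalf²=0.504177
  -F: nom -41.400 → Σnom=-65.700; wc +0.400/-0.489 → slack +1.778/-2.084; half-tol=0.445, Σhalf²=0.701758
  -G: nom -32.680 → Σnom=-98.380; wc +0.300/-0.070 → slack +2.078/-2.154; half-tol=0.185, Σhalf²=0.735982
Nominal = -98.380. Worst-case = [-98.380 - 2.154, -98.380 + 2.078] = [-100.534, -96.302]. RSS = √0.735982 = 0.858.

nominal=-98.380 wc=[-100.534,-96.302] rss=0.858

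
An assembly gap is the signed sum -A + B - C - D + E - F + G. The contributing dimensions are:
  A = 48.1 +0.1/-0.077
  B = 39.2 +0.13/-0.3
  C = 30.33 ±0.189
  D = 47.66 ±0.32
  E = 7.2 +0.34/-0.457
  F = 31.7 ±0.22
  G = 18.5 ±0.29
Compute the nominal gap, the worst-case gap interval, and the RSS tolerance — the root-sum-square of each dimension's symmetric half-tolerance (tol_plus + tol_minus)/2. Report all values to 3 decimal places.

nominal=-92.890 wc=[-94.766,-91.324] rss=0.695

Stack each dimension's contribution:
  -A: nom -48.100 → Σnom=-48.100; wc +0.077/-0.100 → slack +0.077/-0.100; half-tol=0.088, Σhalf²=0.007832
  +B: nom +39.200 → Σnom=-8.900; wc +0.130/-0.300 → slack +0.207/-0.400; half-tol=0.215, Σhalf²=0.054057
  -C: nom -30.330 → Σnom=-39.230; wc +0.189/-0.189 → slack +0.396/-0.589; half-tol=0.189, Σhalf²=0.089778
  -D: nom -47.660 → Σnom=-86.890; wc +0.320/-0.320 → slack +0.716/-0.909; half-tol=0.320, Σhalf²=0.192178
  +E: nom +7.200 → Σnom=-79.690; wc +0.340/-0.457 → slack +1.056/-1.366; half-tol=0.399, Σhalf²=0.350981
  -F: nom -31.700 → Σnom=-111.390; wc +0.220/-0.220 → slack +1.276/-1.586; half-tol=0.220, Σhalf²=0.399381
  +G: nom +18.500 → Σnom=-92.890; wc +0.290/-0.290 → slack +1.566/-1.876; half-tol=0.290, Σhalf²=0.483481
Nominal = -92.890. Worst-case = [-92.890 - 1.876, -92.890 + 1.566] = [-94.766, -91.324]. RSS = √0.483481 = 0.695.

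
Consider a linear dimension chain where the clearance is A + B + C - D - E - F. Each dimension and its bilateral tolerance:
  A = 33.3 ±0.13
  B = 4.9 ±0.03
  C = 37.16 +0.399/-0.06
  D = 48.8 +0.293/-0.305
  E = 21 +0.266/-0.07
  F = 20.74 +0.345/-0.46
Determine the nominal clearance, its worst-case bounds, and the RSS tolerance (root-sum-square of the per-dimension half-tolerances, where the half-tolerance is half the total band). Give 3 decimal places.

Stack each dimension's contribution:
  +A: nom +33.300 → Σnom=33.300; wc +0.130/-0.130 → slack +0.130/-0.130; half-tol=0.130, Σhalf²=0.016900
  +B: nom +4.900 → Σnom=38.200; wc +0.030/-0.030 → slack +0.160/-0.160; half-tol=0.030, Σhalf²=0.017800
  +C: nom +37.160 → Σnom=75.360; wc +0.399/-0.060 → slack +0.559/-0.220; half-tol=0.230, Σhalf²=0.070470
  -D: nom -48.800 → Σnom=26.560; wc +0.305/-0.293 → slack +0.864/-0.513; half-tol=0.299, Σhalf²=0.159871
  -E: nom -21.000 → Σnom=5.560; wc +0.070/-0.266 → slack +0.934/-0.779; half-tol=0.168, Σhalf²=0.188095
  -F: nom -20.740 → Σnom=-15.180; wc +0.460/-0.345 → slack +1.394/-1.124; half-tol=0.402, Σhalf²=0.350101
Nominal = -15.180. Worst-case = [-15.180 - 1.124, -15.180 + 1.394] = [-16.304, -13.786]. RSS = √0.350101 = 0.592.

nominal=-15.180 wc=[-16.304,-13.786] rss=0.592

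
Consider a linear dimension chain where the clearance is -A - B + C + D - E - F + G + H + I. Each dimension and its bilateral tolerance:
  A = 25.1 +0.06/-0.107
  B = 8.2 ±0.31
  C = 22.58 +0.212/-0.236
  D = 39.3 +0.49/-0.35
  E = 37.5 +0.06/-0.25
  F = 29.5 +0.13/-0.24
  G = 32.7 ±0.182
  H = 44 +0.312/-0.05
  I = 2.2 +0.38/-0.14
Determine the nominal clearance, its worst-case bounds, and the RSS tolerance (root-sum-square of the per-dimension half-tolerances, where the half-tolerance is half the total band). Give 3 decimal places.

nominal=40.480 wc=[38.962,42.963] rss=0.722

Stack each dimension's contribution:
  -A: nom -25.100 → Σnom=-25.100; wc +0.107/-0.060 → slack +0.107/-0.060; half-tol=0.083, Σhalf²=0.006972
  -B: nom -8.200 → Σnom=-33.300; wc +0.310/-0.310 → slack +0.417/-0.370; half-tol=0.310, Σhalf²=0.103072
  +C: nom +22.580 → Σnom=-10.720; wc +0.212/-0.236 → slack +0.629/-0.606; half-tol=0.224, Σhalf²=0.153248
  +D: nom +39.300 → Σnom=28.580; wc +0.490/-0.350 → slack +1.119/-0.956; half-tol=0.420, Σhalf²=0.329648
  -E: nom -37.500 → Σnom=-8.920; wc +0.250/-0.060 → slack +1.369/-1.016; half-tol=0.155, Σhalf²=0.353673
  -F: nom -29.500 → Σnom=-38.420; wc +0.240/-0.130 → slack +1.609/-1.146; half-tol=0.185, Σhalf²=0.387898
  +G: nom +32.700 → Σnom=-5.720; wc +0.182/-0.182 → slack +1.791/-1.328; half-tol=0.182, Σhalf²=0.421022
  +H: nom +44.000 → Σnom=38.280; wc +0.312/-0.050 → slack +2.103/-1.378; half-tol=0.181, Σhalf²=0.453783
  +I: nom +2.200 → Σnom=40.480; wc +0.380/-0.140 → slack +2.483/-1.518; half-tol=0.260, Σhalf²=0.521383
Nominal = 40.480. Worst-case = [40.480 - 1.518, 40.480 + 2.483] = [38.962, 42.963]. RSS = √0.521383 = 0.722.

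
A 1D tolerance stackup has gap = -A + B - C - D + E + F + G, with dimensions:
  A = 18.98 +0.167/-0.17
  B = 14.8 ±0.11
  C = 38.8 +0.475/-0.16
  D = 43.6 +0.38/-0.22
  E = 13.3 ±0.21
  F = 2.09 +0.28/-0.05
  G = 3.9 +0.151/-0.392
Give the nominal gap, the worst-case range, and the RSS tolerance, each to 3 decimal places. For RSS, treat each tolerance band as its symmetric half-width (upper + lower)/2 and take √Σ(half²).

nominal=-67.290 wc=[-69.074,-65.989] rss=0.613

Stack each dimension's contribution:
  -A: nom -18.980 → Σnom=-18.980; wc +0.170/-0.167 → slack +0.170/-0.167; half-tol=0.169, Σhalf²=0.028392
  +B: nom +14.800 → Σnom=-4.180; wc +0.110/-0.110 → slack +0.280/-0.277; half-tol=0.110, Σhalf²=0.040492
  -C: nom -38.800 → Σnom=-42.980; wc +0.160/-0.475 → slack +0.440/-0.752; half-tol=0.318, Σhalf²=0.141298
  -D: nom -43.600 → Σnom=-86.580; wc +0.220/-0.380 → slack +0.660/-1.132; half-tol=0.300, Σhalf²=0.231298
  +E: nom +13.300 → Σnom=-73.280; wc +0.210/-0.210 → slack +0.870/-1.342; half-tol=0.210, Σhalf²=0.275398
  +F: nom +2.090 → Σnom=-71.190; wc +0.280/-0.050 → slack +1.150/-1.392; half-tol=0.165, Σhalf²=0.302623
  +G: nom +3.900 → Σnom=-67.290; wc +0.151/-0.392 → slack +1.301/-1.784; half-tol=0.272, Σhalf²=0.376336
Nominal = -67.290. Worst-case = [-67.290 - 1.784, -67.290 + 1.301] = [-69.074, -65.989]. RSS = √0.376336 = 0.613.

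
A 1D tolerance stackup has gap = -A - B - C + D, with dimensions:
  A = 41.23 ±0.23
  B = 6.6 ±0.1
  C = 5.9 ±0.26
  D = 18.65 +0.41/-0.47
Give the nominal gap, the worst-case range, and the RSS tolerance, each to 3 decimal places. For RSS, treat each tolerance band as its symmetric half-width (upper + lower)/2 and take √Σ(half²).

nominal=-35.080 wc=[-36.140,-34.080] rss=0.569

Stack each dimension's contribution:
  -A: nom -41.230 → Σnom=-41.230; wc +0.230/-0.230 → slack +0.230/-0.230; half-tol=0.230, Σhalf²=0.052900
  -B: nom -6.600 → Σnom=-47.830; wc +0.100/-0.100 → slack +0.330/-0.330; half-tol=0.100, Σhalf²=0.062900
  -C: nom -5.900 → Σnom=-53.730; wc +0.260/-0.260 → slack +0.590/-0.590; half-tol=0.260, Σhalf²=0.130500
  +D: nom +18.650 → Σnom=-35.080; wc +0.410/-0.470 → slack +1.000/-1.060; half-tol=0.440, Σhalf²=0.324100
Nominal = -35.080. Worst-case = [-35.080 - 1.060, -35.080 + 1.000] = [-36.140, -34.080]. RSS = √0.324100 = 0.569.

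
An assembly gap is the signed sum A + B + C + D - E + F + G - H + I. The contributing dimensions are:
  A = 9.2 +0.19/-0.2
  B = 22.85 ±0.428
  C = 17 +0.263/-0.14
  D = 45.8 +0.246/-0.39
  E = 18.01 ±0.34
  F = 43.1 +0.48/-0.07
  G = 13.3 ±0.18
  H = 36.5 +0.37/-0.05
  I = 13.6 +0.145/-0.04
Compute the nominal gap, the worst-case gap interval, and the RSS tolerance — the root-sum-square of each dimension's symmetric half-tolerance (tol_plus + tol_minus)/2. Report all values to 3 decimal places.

nominal=110.340 wc=[108.182,112.662] rss=0.800

Stack each dimension's contribution:
  +A: nom +9.200 → Σnom=9.200; wc +0.190/-0.200 → slack +0.190/-0.200; half-tol=0.195, Σhalf²=0.038025
  +B: nom +22.850 → Σnom=32.050; wc +0.428/-0.428 → slack +0.618/-0.628; half-tol=0.428, Σhalf²=0.221209
  +C: nom +17.000 → Σnom=49.050; wc +0.263/-0.140 → slack +0.881/-0.768; half-tol=0.202, Σhalf²=0.261811
  +D: nom +45.800 → Σnom=94.850; wc +0.246/-0.390 → slack +1.127/-1.158; half-tol=0.318, Σhalf²=0.362935
  -E: nom -18.010 → Σnom=76.840; wc +0.340/-0.340 → slack +1.467/-1.498; half-tol=0.340, Σhalf²=0.478535
  +F: nom +43.100 → Σnom=119.940; wc +0.480/-0.070 → slack +1.947/-1.568; half-tol=0.275, Σhalf²=0.554160
  +G: nom +13.300 → Σnom=133.240; wc +0.180/-0.180 → slack +2.127/-1.748; half-tol=0.180, Σhalf²=0.586560
  -H: nom -36.500 → Σnom=96.740; wc +0.050/-0.370 → slack +2.177/-2.118; half-tol=0.210, Σhalf²=0.630660
  +I: nom +13.600 → Σnom=110.340; wc +0.145/-0.040 → slack +2.322/-2.158; half-tol=0.092, Σhalf²=0.639217
Nominal = 110.340. Worst-case = [110.340 - 2.158, 110.340 + 2.322] = [108.182, 112.662]. RSS = √0.639217 = 0.800.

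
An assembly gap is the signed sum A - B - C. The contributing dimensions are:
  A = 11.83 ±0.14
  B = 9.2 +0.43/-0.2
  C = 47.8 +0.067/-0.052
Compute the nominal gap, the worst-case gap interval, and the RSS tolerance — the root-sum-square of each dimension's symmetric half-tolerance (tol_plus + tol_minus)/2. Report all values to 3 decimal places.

Stack each dimension's contribution:
  +A: nom +11.830 → Σnom=11.830; wc +0.140/-0.140 → slack +0.140/-0.140; half-tol=0.140, Σhalf²=0.019600
  -B: nom -9.200 → Σnom=2.630; wc +0.200/-0.430 → slack +0.340/-0.570; half-tol=0.315, Σhalf²=0.118825
  -C: nom -47.800 → Σnom=-45.170; wc +0.052/-0.067 → slack +0.392/-0.637; half-tol=0.059, Σhalf²=0.122365
Nominal = -45.170. Worst-case = [-45.170 - 0.637, -45.170 + 0.392] = [-45.807, -44.778]. RSS = √0.122365 = 0.350.

nominal=-45.170 wc=[-45.807,-44.778] rss=0.350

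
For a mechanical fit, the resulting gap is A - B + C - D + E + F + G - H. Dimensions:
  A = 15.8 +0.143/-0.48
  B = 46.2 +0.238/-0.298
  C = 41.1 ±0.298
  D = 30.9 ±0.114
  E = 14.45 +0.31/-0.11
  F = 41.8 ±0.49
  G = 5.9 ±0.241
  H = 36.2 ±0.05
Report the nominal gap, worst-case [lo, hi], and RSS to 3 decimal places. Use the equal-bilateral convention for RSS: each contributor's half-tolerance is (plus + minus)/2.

nominal=5.750 wc=[3.729,7.694] rss=0.784

Stack each dimension's contribution:
  +A: nom +15.800 → Σnom=15.800; wc +0.143/-0.480 → slack +0.143/-0.480; half-tol=0.311, Σhalf²=0.097032
  -B: nom -46.200 → Σnom=-30.400; wc +0.298/-0.238 → slack +0.441/-0.718; half-tol=0.268, Σhalf²=0.168856
  +C: nom +41.100 → Σnom=10.700; wc +0.298/-0.298 → slack +0.739/-1.016; half-tol=0.298, Σhalf²=0.257660
  -D: nom -30.900 → Σnom=-20.200; wc +0.114/-0.114 → slack +0.853/-1.130; half-tol=0.114, Σhalf²=0.270656
  +E: nom +14.450 → Σnom=-5.750; wc +0.310/-0.110 → slack +1.163/-1.240; half-tol=0.210, Σhalf²=0.314756
  +F: nom +41.800 → Σnom=36.050; wc +0.490/-0.490 → slack +1.653/-1.730; half-tol=0.490, Σhalf²=0.554856
  +G: nom +5.900 → Σnom=41.950; wc +0.241/-0.241 → slack +1.894/-1.971; half-tol=0.241, Σhalf²=0.612937
  -H: nom -36.200 → Σnom=5.750; wc +0.050/-0.050 → slack +1.944/-2.021; half-tol=0.050, Σhalf²=0.615437
Nominal = 5.750. Worst-case = [5.750 - 2.021, 5.750 + 1.944] = [3.729, 7.694]. RSS = √0.615437 = 0.784.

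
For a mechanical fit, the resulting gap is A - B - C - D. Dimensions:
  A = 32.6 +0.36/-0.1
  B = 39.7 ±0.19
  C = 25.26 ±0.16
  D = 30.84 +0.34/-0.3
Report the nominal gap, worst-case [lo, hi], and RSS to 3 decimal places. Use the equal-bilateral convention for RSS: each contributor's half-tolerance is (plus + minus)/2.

nominal=-63.200 wc=[-63.990,-62.190] rss=0.466

Stack each dimension's contribution:
  +A: nom +32.600 → Σnom=32.600; wc +0.360/-0.100 → slack +0.360/-0.100; half-tol=0.230, Σhalf²=0.052900
  -B: nom -39.700 → Σnom=-7.100; wc +0.190/-0.190 → slack +0.550/-0.290; half-tol=0.190, Σhalf²=0.089000
  -C: nom -25.260 → Σnom=-32.360; wc +0.160/-0.160 → slack +0.710/-0.450; half-tol=0.160, Σhalf²=0.114600
  -D: nom -30.840 → Σnom=-63.200; wc +0.300/-0.340 → slack +1.010/-0.790; half-tol=0.320, Σhalf²=0.217000
Nominal = -63.200. Worst-case = [-63.200 - 0.790, -63.200 + 1.010] = [-63.990, -62.190]. RSS = √0.217000 = 0.466.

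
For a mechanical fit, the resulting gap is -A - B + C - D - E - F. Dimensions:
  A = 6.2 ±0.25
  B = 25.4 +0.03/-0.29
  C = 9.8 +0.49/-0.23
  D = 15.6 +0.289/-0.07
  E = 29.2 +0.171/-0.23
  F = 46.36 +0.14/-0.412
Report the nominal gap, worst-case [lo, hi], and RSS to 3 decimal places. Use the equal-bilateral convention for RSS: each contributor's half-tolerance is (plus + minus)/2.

nominal=-112.960 wc=[-114.070,-111.218] rss=0.605

Stack each dimension's contribution:
  -A: nom -6.200 → Σnom=-6.200; wc +0.250/-0.250 → slack +0.250/-0.250; half-tol=0.250, Σhalf²=0.062500
  -B: nom -25.400 → Σnom=-31.600; wc +0.290/-0.030 → slack +0.540/-0.280; half-tol=0.160, Σhalf²=0.088100
  +C: nom +9.800 → Σnom=-21.800; wc +0.490/-0.230 → slack +1.030/-0.510; half-tol=0.360, Σhalf²=0.217700
  -D: nom -15.600 → Σnom=-37.400; wc +0.070/-0.289 → slack +1.100/-0.799; half-tol=0.179, Σhalf²=0.249920
  -E: nom -29.200 → Σnom=-66.600; wc +0.230/-0.171 → slack +1.330/-0.970; half-tol=0.201, Σhalf²=0.290121
  -F: nom -46.360 → Σnom=-112.960; wc +0.412/-0.140 → slack +1.742/-1.110; half-tol=0.276, Σhalf²=0.366297
Nominal = -112.960. Worst-case = [-112.960 - 1.110, -112.960 + 1.742] = [-114.070, -111.218]. RSS = √0.366297 = 0.605.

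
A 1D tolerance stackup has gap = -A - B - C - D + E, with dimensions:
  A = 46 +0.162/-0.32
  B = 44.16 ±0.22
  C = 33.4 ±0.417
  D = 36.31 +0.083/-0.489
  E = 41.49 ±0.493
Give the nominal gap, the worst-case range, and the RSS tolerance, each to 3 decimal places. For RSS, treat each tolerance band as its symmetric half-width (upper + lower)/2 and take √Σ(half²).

nominal=-118.380 wc=[-119.755,-116.441] rss=0.778

Stack each dimension's contribution:
  -A: nom -46.000 → Σnom=-46.000; wc +0.320/-0.162 → slack +0.320/-0.162; half-tol=0.241, Σhalf²=0.058081
  -B: nom -44.160 → Σnom=-90.160; wc +0.220/-0.220 → slack +0.540/-0.382; half-tol=0.220, Σhalf²=0.106481
  -C: nom -33.400 → Σnom=-123.560; wc +0.417/-0.417 → slack +0.957/-0.799; half-tol=0.417, Σhalf²=0.280370
  -D: nom -36.310 → Σnom=-159.870; wc +0.489/-0.083 → slack +1.446/-0.882; half-tol=0.286, Σhalf²=0.362166
  +E: nom +41.490 → Σnom=-118.380; wc +0.493/-0.493 → slack +1.939/-1.375; half-tol=0.493, Σhalf²=0.605215
Nominal = -118.380. Worst-case = [-118.380 - 1.375, -118.380 + 1.939] = [-119.755, -116.441]. RSS = √0.605215 = 0.778.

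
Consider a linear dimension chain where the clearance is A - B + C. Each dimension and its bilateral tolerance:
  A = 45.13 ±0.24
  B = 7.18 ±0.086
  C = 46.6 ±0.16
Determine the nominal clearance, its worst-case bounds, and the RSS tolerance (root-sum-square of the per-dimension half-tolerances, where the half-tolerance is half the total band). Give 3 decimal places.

Stack each dimension's contribution:
  +A: nom +45.130 → Σnom=45.130; wc +0.240/-0.240 → slack +0.240/-0.240; half-tol=0.240, Σhalf²=0.057600
  -B: nom -7.180 → Σnom=37.950; wc +0.086/-0.086 → slack +0.326/-0.326; half-tol=0.086, Σhalf²=0.064996
  +C: nom +46.600 → Σnom=84.550; wc +0.160/-0.160 → slack +0.486/-0.486; half-tol=0.160, Σhalf²=0.090596
Nominal = 84.550. Worst-case = [84.550 - 0.486, 84.550 + 0.486] = [84.064, 85.036]. RSS = √0.090596 = 0.301.

nominal=84.550 wc=[84.064,85.036] rss=0.301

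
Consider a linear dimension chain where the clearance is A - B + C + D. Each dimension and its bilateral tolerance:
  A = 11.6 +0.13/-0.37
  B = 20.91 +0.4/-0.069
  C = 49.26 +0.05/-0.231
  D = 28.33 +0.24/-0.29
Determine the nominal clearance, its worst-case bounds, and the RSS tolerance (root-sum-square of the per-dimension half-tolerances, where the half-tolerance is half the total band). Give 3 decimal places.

nominal=68.280 wc=[66.989,68.769] rss=0.455

Stack each dimension's contribution:
  +A: nom +11.600 → Σnom=11.600; wc +0.130/-0.370 → slack +0.130/-0.370; half-tol=0.250, Σhalf²=0.062500
  -B: nom -20.910 → Σnom=-9.310; wc +0.069/-0.400 → slack +0.199/-0.770; half-tol=0.235, Σhalf²=0.117490
  +C: nom +49.260 → Σnom=39.950; wc +0.050/-0.231 → slack +0.249/-1.001; half-tol=0.141, Σhalf²=0.137231
  +D: nom +28.330 → Σnom=68.280; wc +0.240/-0.290 → slack +0.489/-1.291; half-tol=0.265, Σhalf²=0.207456
Nominal = 68.280. Worst-case = [68.280 - 1.291, 68.280 + 0.489] = [66.989, 68.769]. RSS = √0.207456 = 0.455.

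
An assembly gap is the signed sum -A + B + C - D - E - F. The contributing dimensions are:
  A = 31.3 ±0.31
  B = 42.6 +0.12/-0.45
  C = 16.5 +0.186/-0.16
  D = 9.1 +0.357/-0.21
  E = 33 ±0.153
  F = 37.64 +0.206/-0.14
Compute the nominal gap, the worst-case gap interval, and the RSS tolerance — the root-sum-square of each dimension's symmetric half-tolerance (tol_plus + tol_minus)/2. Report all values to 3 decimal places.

nominal=-51.940 wc=[-53.576,-50.821] rss=0.584

Stack each dimension's contribution:
  -A: nom -31.300 → Σnom=-31.300; wc +0.310/-0.310 → slack +0.310/-0.310; half-tol=0.310, Σhalf²=0.096100
  +B: nom +42.600 → Σnom=11.300; wc +0.120/-0.450 → slack +0.430/-0.760; half-tol=0.285, Σhalf²=0.177325
  +C: nom +16.500 → Σnom=27.800; wc +0.186/-0.160 → slack +0.616/-0.920; half-tol=0.173, Σhalf²=0.207254
  -D: nom -9.100 → Σnom=18.700; wc +0.210/-0.357 → slack +0.826/-1.277; half-tol=0.283, Σhalf²=0.287626
  -E: nom -33.000 → Σnom=-14.300; wc +0.153/-0.153 → slack +0.979/-1.430; half-tol=0.153, Σhalf²=0.311035
  -F: nom -37.640 → Σnom=-51.940; wc +0.140/-0.206 → slack +1.119/-1.636; half-tol=0.173, Σhalf²=0.340964
Nominal = -51.940. Worst-case = [-51.940 - 1.636, -51.940 + 1.119] = [-53.576, -50.821]. RSS = √0.340964 = 0.584.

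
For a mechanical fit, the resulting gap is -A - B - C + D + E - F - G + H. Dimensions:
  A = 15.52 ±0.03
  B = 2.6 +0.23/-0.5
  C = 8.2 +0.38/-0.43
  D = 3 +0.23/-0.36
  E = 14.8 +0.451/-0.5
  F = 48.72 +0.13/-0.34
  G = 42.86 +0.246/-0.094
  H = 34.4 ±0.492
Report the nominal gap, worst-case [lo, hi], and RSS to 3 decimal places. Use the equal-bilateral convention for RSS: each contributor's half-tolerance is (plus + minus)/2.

nominal=-65.700 wc=[-68.068,-63.133] rss=0.968

Stack each dimension's contribution:
  -A: nom -15.520 → Σnom=-15.520; wc +0.030/-0.030 → slack +0.030/-0.030; half-tol=0.030, Σhalf²=0.000900
  -B: nom -2.600 → Σnom=-18.120; wc +0.500/-0.230 → slack +0.530/-0.260; half-tol=0.365, Σhalf²=0.134125
  -C: nom -8.200 → Σnom=-26.320; wc +0.430/-0.380 → slack +0.960/-0.640; half-tol=0.405, Σhalf²=0.298150
  +D: nom +3.000 → Σnom=-23.320; wc +0.230/-0.360 → slack +1.190/-1.000; half-tol=0.295, Σhalf²=0.385175
  +E: nom +14.800 → Σnom=-8.520; wc +0.451/-0.500 → slack +1.641/-1.500; half-tol=0.476, Σhalf²=0.611275
  -F: nom -48.720 → Σnom=-57.240; wc +0.340/-0.130 → slack +1.981/-1.630; half-tol=0.235, Σhalf²=0.666500
  -G: nom -42.860 → Σnom=-100.100; wc +0.094/-0.246 → slack +2.075/-1.876; half-tol=0.170, Σhalf²=0.695400
  +H: nom +34.400 → Σnom=-65.700; wc +0.492/-0.492 → slack +2.567/-2.368; half-tol=0.492, Σhalf²=0.937464
Nominal = -65.700. Worst-case = [-65.700 - 2.368, -65.700 + 2.567] = [-68.068, -63.133]. RSS = √0.937464 = 0.968.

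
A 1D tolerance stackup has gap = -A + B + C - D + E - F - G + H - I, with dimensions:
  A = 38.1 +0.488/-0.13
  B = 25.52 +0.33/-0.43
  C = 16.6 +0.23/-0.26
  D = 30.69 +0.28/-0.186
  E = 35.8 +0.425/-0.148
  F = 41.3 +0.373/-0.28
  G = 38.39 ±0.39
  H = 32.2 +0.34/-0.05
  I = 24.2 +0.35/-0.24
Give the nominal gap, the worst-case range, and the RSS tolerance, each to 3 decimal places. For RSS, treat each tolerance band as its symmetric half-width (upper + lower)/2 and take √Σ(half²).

nominal=-62.560 wc=[-65.329,-60.009] rss=0.906

Stack each dimension's contribution:
  -A: nom -38.100 → Σnom=-38.100; wc +0.130/-0.488 → slack +0.130/-0.488; half-tol=0.309, Σhalf²=0.095481
  +B: nom +25.520 → Σnom=-12.580; wc +0.330/-0.430 → slack +0.460/-0.918; half-tol=0.380, Σhalf²=0.239881
  +C: nom +16.600 → Σnom=4.020; wc +0.230/-0.260 → slack +0.690/-1.178; half-tol=0.245, Σhalf²=0.299906
  -D: nom -30.690 → Σnom=-26.670; wc +0.186/-0.280 → slack +0.876/-1.458; half-tol=0.233, Σhalf²=0.354195
  +E: nom +35.800 → Σnom=9.130; wc +0.425/-0.148 → slack +1.301/-1.606; half-tol=0.286, Σhalf²=0.436277
  -F: nom -41.300 → Σnom=-32.170; wc +0.280/-0.373 → slack +1.581/-1.979; half-tol=0.327, Σhalf²=0.542879
  -G: nom -38.390 → Σnom=-70.560; wc +0.390/-0.390 → slack +1.971/-2.369; half-tol=0.390, Σhalf²=0.694979
  +H: nom +32.200 → Σnom=-38.360; wc +0.340/-0.050 → slack +2.311/-2.419; half-tol=0.195, Σhalf²=0.733004
  -I: nom -24.200 → Σnom=-62.560; wc +0.240/-0.350 → slack +2.551/-2.769; half-tol=0.295, Σhalf²=0.820029
Nominal = -62.560. Worst-case = [-62.560 - 2.769, -62.560 + 2.551] = [-65.329, -60.009]. RSS = √0.820029 = 0.906.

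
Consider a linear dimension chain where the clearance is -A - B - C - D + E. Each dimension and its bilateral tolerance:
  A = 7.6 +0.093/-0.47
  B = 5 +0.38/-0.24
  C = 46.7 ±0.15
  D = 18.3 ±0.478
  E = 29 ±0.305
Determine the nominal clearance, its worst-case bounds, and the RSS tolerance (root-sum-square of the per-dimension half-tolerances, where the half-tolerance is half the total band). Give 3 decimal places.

nominal=-48.600 wc=[-50.006,-46.957] rss=0.721

Stack each dimension's contribution:
  -A: nom -7.600 → Σnom=-7.600; wc +0.470/-0.093 → slack +0.470/-0.093; half-tol=0.281, Σhalf²=0.079242
  -B: nom -5.000 → Σnom=-12.600; wc +0.240/-0.380 → slack +0.710/-0.473; half-tol=0.310, Σhalf²=0.175342
  -C: nom -46.700 → Σnom=-59.300; wc +0.150/-0.150 → slack +0.860/-0.623; half-tol=0.150, Σhalf²=0.197842
  -D: nom -18.300 → Σnom=-77.600; wc +0.478/-0.478 → slack +1.338/-1.101; half-tol=0.478, Σhalf²=0.426326
  +E: nom +29.000 → Σnom=-48.600; wc +0.305/-0.305 → slack +1.643/-1.406; half-tol=0.305, Σhalf²=0.519351
Nominal = -48.600. Worst-case = [-48.600 - 1.406, -48.600 + 1.643] = [-50.006, -46.957]. RSS = √0.519351 = 0.721.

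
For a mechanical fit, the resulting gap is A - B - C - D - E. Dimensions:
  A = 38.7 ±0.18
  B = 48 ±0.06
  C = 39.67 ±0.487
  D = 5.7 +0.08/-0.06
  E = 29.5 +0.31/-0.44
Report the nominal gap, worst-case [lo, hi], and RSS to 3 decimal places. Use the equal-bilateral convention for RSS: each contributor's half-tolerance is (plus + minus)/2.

nominal=-84.170 wc=[-85.287,-82.943] rss=0.647

Stack each dimension's contribution:
  +A: nom +38.700 → Σnom=38.700; wc +0.180/-0.180 → slack +0.180/-0.180; half-tol=0.180, Σhalf²=0.032400
  -B: nom -48.000 → Σnom=-9.300; wc +0.060/-0.060 → slack +0.240/-0.240; half-tol=0.060, Σhalf²=0.036000
  -C: nom -39.670 → Σnom=-48.970; wc +0.487/-0.487 → slack +0.727/-0.727; half-tol=0.487, Σhalf²=0.273169
  -D: nom -5.700 → Σnom=-54.670; wc +0.060/-0.080 → slack +0.787/-0.807; half-tol=0.070, Σhalf²=0.278069
  -E: nom -29.500 → Σnom=-84.170; wc +0.440/-0.310 → slack +1.227/-1.117; half-tol=0.375, Σhalf²=0.418694
Nominal = -84.170. Worst-case = [-84.170 - 1.117, -84.170 + 1.227] = [-85.287, -82.943]. RSS = √0.418694 = 0.647.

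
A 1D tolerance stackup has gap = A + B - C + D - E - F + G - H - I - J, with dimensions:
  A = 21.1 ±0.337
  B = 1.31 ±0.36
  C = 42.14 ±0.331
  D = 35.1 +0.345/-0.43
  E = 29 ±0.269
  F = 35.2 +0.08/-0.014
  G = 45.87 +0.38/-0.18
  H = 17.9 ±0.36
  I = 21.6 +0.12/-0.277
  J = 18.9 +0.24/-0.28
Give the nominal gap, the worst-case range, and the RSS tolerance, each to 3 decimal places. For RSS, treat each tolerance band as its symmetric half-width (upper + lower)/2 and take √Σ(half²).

nominal=-61.360 wc=[-64.067,-58.407] rss=0.945

Stack each dimension's contribution:
  +A: nom +21.100 → Σnom=21.100; wc +0.337/-0.337 → slack +0.337/-0.337; half-tol=0.337, Σhalf²=0.113569
  +B: nom +1.310 → Σnom=22.410; wc +0.360/-0.360 → slack +0.697/-0.697; half-tol=0.360, Σhalf²=0.243169
  -C: nom -42.140 → Σnom=-19.730; wc +0.331/-0.331 → slack +1.028/-1.028; half-tol=0.331, Σhalf²=0.352730
  +D: nom +35.100 → Σnom=15.370; wc +0.345/-0.430 → slack +1.373/-1.458; half-tol=0.387, Σhalf²=0.502886
  -E: nom -29.000 → Σnom=-13.630; wc +0.269/-0.269 → slack +1.642/-1.727; half-tol=0.269, Σhalf²=0.575247
  -F: nom -35.200 → Σnom=-48.830; wc +0.014/-0.080 → slack +1.656/-1.807; half-tol=0.047, Σhalf²=0.577456
  +G: nom +45.870 → Σnom=-2.960; wc +0.380/-0.180 → slack +2.036/-1.987; half-tol=0.280, Σhalf²=0.655856
  -H: nom -17.900 → Σnom=-20.860; wc +0.360/-0.360 → slack +2.396/-2.347; half-tol=0.360, Σhalf²=0.785456
  -I: nom -21.600 → Σnom=-42.460; wc +0.277/-0.120 → slack +2.673/-2.467; half-tol=0.199, Σhalf²=0.824858
  -J: nom -18.900 → Σnom=-61.360; wc +0.280/-0.240 → slack +2.953/-2.707; half-tol=0.260, Σhalf²=0.892458
Nominal = -61.360. Worst-case = [-61.360 - 2.707, -61.360 + 2.953] = [-64.067, -58.407]. RSS = √0.892458 = 0.945.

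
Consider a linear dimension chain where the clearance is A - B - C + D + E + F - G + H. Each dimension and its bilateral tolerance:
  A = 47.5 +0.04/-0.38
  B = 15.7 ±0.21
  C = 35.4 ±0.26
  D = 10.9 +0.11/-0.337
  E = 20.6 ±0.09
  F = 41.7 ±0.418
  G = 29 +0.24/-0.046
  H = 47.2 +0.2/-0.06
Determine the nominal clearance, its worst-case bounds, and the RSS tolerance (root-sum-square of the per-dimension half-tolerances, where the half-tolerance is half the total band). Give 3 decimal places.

Stack each dimension's contribution:
  +A: nom +47.500 → Σnom=47.500; wc +0.040/-0.380 → slack +0.040/-0.380; half-tol=0.210, Σhalf²=0.044100
  -B: nom -15.700 → Σnom=31.800; wc +0.210/-0.210 → slack +0.250/-0.590; half-tol=0.210, Σhalf²=0.088200
  -C: nom -35.400 → Σnom=-3.600; wc +0.260/-0.260 → slack +0.510/-0.850; half-tol=0.260, Σhalf²=0.155800
  +D: nom +10.900 → Σnom=7.300; wc +0.110/-0.337 → slack +0.620/-1.187; half-tol=0.224, Σhalf²=0.205752
  +E: nom +20.600 → Σnom=27.900; wc +0.090/-0.090 → slack +0.710/-1.277; half-tol=0.090, Σhalf²=0.213852
  +F: nom +41.700 → Σnom=69.600; wc +0.418/-0.418 → slack +1.128/-1.695; half-tol=0.418, Σhalf²=0.388576
  -G: nom -29.000 → Σnom=40.600; wc +0.046/-0.240 → slack +1.174/-1.935; half-tol=0.143, Σhalf²=0.409025
  +H: nom +47.200 → Σnom=87.800; wc +0.200/-0.060 → slack +1.374/-1.995; half-tol=0.130, Σhalf²=0.425925
Nominal = 87.800. Worst-case = [87.800 - 1.995, 87.800 + 1.374] = [85.805, 89.174]. RSS = √0.425925 = 0.653.

nominal=87.800 wc=[85.805,89.174] rss=0.653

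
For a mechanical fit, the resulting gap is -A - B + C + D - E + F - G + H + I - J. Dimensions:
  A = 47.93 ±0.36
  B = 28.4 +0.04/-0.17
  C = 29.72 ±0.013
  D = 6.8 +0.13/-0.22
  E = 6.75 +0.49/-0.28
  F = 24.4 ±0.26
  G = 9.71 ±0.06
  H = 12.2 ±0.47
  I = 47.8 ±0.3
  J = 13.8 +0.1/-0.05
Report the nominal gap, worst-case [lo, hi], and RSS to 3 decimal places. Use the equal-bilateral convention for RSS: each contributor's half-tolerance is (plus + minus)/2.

Stack each dimension's contribution:
  -A: nom -47.930 → Σnom=-47.930; wc +0.360/-0.360 → slack +0.360/-0.360; half-tol=0.360, Σhalf²=0.129600
  -B: nom -28.400 → Σnom=-76.330; wc +0.170/-0.040 → slack +0.530/-0.400; half-tol=0.105, Σhalf²=0.140625
  +C: nom +29.720 → Σnom=-46.610; wc +0.013/-0.013 → slack +0.543/-0.413; half-tol=0.013, Σhalf²=0.140794
  +D: nom +6.800 → Σnom=-39.810; wc +0.130/-0.220 → slack +0.673/-0.633; half-tol=0.175, Σhalf²=0.171419
  -E: nom -6.750 → Σnom=-46.560; wc +0.280/-0.490 → slack +0.953/-1.123; half-tol=0.385, Σhalf²=0.319644
  +F: nom +24.400 → Σnom=-22.160; wc +0.260/-0.260 → slack +1.213/-1.383; half-tol=0.260, Σhalf²=0.387244
  -G: nom -9.710 → Σnom=-31.870; wc +0.060/-0.060 → slack +1.273/-1.443; half-tol=0.060, Σhalf²=0.390844
  +H: nom +12.200 → Σnom=-19.670; wc +0.470/-0.470 → slack +1.743/-1.913; half-tol=0.470, Σhalf²=0.611744
  +I: nom +47.800 → Σnom=28.130; wc +0.300/-0.300 → slack +2.043/-2.213; half-tol=0.300, Σhalf²=0.701744
  -J: nom -13.800 → Σnom=14.330; wc +0.050/-0.100 → slack +2.093/-2.313; half-tol=0.075, Σhalf²=0.707369
Nominal = 14.330. Worst-case = [14.330 - 2.313, 14.330 + 2.093] = [12.017, 16.423]. RSS = √0.707369 = 0.841.

nominal=14.330 wc=[12.017,16.423] rss=0.841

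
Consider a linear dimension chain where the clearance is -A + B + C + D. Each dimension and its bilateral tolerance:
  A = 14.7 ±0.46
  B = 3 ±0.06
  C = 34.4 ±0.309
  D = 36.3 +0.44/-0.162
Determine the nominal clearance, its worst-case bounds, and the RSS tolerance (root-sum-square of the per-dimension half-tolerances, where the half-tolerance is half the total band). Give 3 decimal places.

Stack each dimension's contribution:
  -A: nom -14.700 → Σnom=-14.700; wc +0.460/-0.460 → slack +0.460/-0.460; half-tol=0.460, Σhalf²=0.211600
  +B: nom +3.000 → Σnom=-11.700; wc +0.060/-0.060 → slack +0.520/-0.520; half-tol=0.060, Σhalf²=0.215200
  +C: nom +34.400 → Σnom=22.700; wc +0.309/-0.309 → slack +0.829/-0.829; half-tol=0.309, Σhalf²=0.310681
  +D: nom +36.300 → Σnom=59.000; wc +0.440/-0.162 → slack +1.269/-0.991; half-tol=0.301, Σhalf²=0.401282
Nominal = 59.000. Worst-case = [59.000 - 0.991, 59.000 + 1.269] = [58.009, 60.269]. RSS = √0.401282 = 0.633.

nominal=59.000 wc=[58.009,60.269] rss=0.633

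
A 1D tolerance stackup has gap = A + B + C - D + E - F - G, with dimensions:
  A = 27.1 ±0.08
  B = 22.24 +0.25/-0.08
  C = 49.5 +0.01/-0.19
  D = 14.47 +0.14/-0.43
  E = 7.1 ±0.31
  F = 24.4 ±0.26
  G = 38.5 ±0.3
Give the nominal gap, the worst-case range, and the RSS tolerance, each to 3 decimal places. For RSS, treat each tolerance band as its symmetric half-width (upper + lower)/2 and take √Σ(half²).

Stack each dimension's contribution:
  +A: nom +27.100 → Σnom=27.100; wc +0.080/-0.080 → slack +0.080/-0.080; half-tol=0.080, Σhalf²=0.006400
  +B: nom +22.240 → Σnom=49.340; wc +0.250/-0.080 → slack +0.330/-0.160; half-tol=0.165, Σhalf²=0.033625
  +C: nom +49.500 → Σnom=98.840; wc +0.010/-0.190 → slack +0.340/-0.350; half-tol=0.100, Σhalf²=0.043625
  -D: nom -14.470 → Σnom=84.370; wc +0.430/-0.140 → slack +0.770/-0.490; half-tol=0.285, Σhalf²=0.124850
  +E: nom +7.100 → Σnom=91.470; wc +0.310/-0.310 → slack +1.080/-0.800; half-tol=0.310, Σhalf²=0.220950
  -F: nom -24.400 → Σnom=67.070; wc +0.260/-0.260 → slack +1.340/-1.060; half-tol=0.260, Σhalf²=0.288550
  -G: nom -38.500 → Σnom=28.570; wc +0.300/-0.300 → slack +1.640/-1.360; half-tol=0.300, Σhalf²=0.378550
Nominal = 28.570. Worst-case = [28.570 - 1.360, 28.570 + 1.640] = [27.210, 30.210]. RSS = √0.378550 = 0.615.

nominal=28.570 wc=[27.210,30.210] rss=0.615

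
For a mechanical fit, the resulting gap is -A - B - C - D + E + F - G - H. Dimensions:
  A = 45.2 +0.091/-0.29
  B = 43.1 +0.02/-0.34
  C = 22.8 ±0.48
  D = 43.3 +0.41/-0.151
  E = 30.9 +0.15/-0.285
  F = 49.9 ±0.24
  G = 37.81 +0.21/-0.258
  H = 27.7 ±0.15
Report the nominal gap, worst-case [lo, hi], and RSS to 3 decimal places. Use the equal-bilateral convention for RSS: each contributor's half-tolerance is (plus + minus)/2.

nominal=-139.110 wc=[-140.996,-137.051] rss=0.748

Stack each dimension's contribution:
  -A: nom -45.200 → Σnom=-45.200; wc +0.290/-0.091 → slack +0.290/-0.091; half-tol=0.191, Σhalf²=0.036290
  -B: nom -43.100 → Σnom=-88.300; wc +0.340/-0.020 → slack +0.630/-0.111; half-tol=0.180, Σhalf²=0.068690
  -C: nom -22.800 → Σnom=-111.100; wc +0.480/-0.480 → slack +1.110/-0.591; half-tol=0.480, Σhalf²=0.299090
  -D: nom -43.300 → Σnom=-154.400; wc +0.151/-0.410 → slack +1.261/-1.001; half-tol=0.280, Σhalf²=0.377771
  +E: nom +30.900 → Σnom=-123.500; wc +0.150/-0.285 → slack +1.411/-1.286; half-tol=0.217, Σhalf²=0.425077
  +F: nom +49.900 → Σnom=-73.600; wc +0.240/-0.240 → slack +1.651/-1.526; half-tol=0.240, Σhalf²=0.482677
  -G: nom -37.810 → Σnom=-111.410; wc +0.258/-0.210 → slack +1.909/-1.736; half-tol=0.234, Σhalf²=0.537433
  -H: nom -27.700 → Σnom=-139.110; wc +0.150/-0.150 → slack +2.059/-1.886; half-tol=0.150, Σhalf²=0.559933
Nominal = -139.110. Worst-case = [-139.110 - 1.886, -139.110 + 2.059] = [-140.996, -137.051]. RSS = √0.559933 = 0.748.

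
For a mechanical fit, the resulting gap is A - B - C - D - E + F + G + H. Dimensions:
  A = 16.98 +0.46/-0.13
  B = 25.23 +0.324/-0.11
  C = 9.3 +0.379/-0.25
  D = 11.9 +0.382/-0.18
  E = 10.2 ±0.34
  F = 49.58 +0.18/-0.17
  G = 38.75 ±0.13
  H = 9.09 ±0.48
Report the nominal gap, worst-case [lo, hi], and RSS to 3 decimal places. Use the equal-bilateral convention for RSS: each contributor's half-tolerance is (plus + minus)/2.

Stack each dimension's contribution:
  +A: nom +16.980 → Σnom=16.980; wc +0.460/-0.130 → slack +0.460/-0.130; half-tol=0.295, Σhalf²=0.087025
  -B: nom -25.230 → Σnom=-8.250; wc +0.110/-0.324 → slack +0.570/-0.454; half-tol=0.217, Σhalf²=0.134114
  -C: nom -9.300 → Σnom=-17.550; wc +0.250/-0.379 → slack +0.820/-0.833; half-tol=0.315, Σhalf²=0.233024
  -D: nom -11.900 → Σnom=-29.450; wc +0.180/-0.382 → slack +1.000/-1.215; half-tol=0.281, Σhalf²=0.311985
  -E: nom -10.200 → Σnom=-39.650; wc +0.340/-0.340 → slack +1.340/-1.555; half-tol=0.340, Σhalf²=0.427585
  +F: nom +49.580 → Σnom=9.930; wc +0.180/-0.170 → slack +1.520/-1.725; half-tol=0.175, Σhalf²=0.458210
  +G: nom +38.750 → Σnom=48.680; wc +0.130/-0.130 → slack +1.650/-1.855; half-tol=0.130, Σhalf²=0.475110
  +H: nom +9.090 → Σnom=57.770; wc +0.480/-0.480 → slack +2.130/-2.335; half-tol=0.480, Σhalf²=0.705510
Nominal = 57.770. Worst-case = [57.770 - 2.335, 57.770 + 2.130] = [55.435, 59.900]. RSS = √0.705510 = 0.840.

nominal=57.770 wc=[55.435,59.900] rss=0.840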